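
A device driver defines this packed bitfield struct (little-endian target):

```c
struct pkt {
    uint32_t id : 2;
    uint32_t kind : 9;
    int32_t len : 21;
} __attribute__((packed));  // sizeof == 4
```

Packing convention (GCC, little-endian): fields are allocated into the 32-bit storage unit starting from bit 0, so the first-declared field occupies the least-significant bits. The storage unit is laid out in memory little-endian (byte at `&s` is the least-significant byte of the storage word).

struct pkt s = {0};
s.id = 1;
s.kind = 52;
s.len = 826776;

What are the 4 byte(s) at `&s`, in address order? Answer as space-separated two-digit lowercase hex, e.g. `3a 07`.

id (2b) val=1 bits=0x1 at bit 0: 0x00000001
kind (9b) val=52 bits=0x34 at bit 2: 0x000000d1
len (21b) val=826776 bits=0xc9d98 at bit 11: 0x64ecc0d1
word = 0x64ecc0d1 → little-endian bytes:
  [0]=0xd1  [1]=0xc0  [2]=0xec  [3]=0x64

d1 c0 ec 64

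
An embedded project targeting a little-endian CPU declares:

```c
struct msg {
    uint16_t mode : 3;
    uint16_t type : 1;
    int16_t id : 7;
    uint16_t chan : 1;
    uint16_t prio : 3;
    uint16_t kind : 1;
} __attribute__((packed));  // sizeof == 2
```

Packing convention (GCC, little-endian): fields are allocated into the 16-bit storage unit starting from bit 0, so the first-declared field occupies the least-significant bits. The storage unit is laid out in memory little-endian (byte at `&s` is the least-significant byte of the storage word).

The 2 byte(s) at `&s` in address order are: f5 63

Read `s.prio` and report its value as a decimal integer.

[0]=0xf5 [1]=0x63 (little-endian) → word 0x63f5
mode:3 @ bit 0 → (0x63f5>>0)&0x7 = 0x5
type:1 @ bit 3 → (0x63f5>>3)&0x1 = 0x0
id:7 @ bit 4 → (0x63f5>>4)&0x7f = 0x3f
chan:1 @ bit 11 → (0x63f5>>11)&0x1 = 0x0
prio:3 @ bit 12 → (0x63f5>>12)&0x7 = 0x6  ←
kind:1 @ bit 15 → (0x63f5>>15)&0x1 = 0x0

6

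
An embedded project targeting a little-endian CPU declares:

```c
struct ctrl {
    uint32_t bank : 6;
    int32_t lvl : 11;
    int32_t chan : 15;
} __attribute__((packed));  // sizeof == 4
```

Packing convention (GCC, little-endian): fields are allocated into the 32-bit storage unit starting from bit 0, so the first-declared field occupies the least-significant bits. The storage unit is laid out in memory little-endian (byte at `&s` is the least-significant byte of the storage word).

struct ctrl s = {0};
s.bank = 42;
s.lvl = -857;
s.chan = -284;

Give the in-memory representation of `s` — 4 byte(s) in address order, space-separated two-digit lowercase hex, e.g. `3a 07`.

[0+:6] bank=42 & 0x3f = 0x2a; word=0x0000002a
[6+:11] lvl=-857 & 0x7ff = 0x4a7; word=0x000129ea
[17+:15] chan=-284 & 0x7fff = 0x7ee4; word=0xfdc929ea
word = 0xfdc929ea → little-endian bytes:
  [0]=0xea  [1]=0x29  [2]=0xc9  [3]=0xfd

ea 29 c9 fd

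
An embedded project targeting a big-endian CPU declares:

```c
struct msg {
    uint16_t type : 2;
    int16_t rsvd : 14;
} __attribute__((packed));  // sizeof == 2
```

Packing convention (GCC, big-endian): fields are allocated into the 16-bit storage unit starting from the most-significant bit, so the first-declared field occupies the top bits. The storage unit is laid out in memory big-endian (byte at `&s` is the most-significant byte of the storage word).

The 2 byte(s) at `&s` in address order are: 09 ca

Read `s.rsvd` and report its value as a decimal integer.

2506

[0]=0x09 [1]=0xca (big-endian) → word 0x09ca
type [14+:2] = (word>>14) & 0x3 = 0
rsvd [0+:14] = (word>>0) & 0x3fff = 2506  ←
rsvd signed 14b, MSB=0: value = 2506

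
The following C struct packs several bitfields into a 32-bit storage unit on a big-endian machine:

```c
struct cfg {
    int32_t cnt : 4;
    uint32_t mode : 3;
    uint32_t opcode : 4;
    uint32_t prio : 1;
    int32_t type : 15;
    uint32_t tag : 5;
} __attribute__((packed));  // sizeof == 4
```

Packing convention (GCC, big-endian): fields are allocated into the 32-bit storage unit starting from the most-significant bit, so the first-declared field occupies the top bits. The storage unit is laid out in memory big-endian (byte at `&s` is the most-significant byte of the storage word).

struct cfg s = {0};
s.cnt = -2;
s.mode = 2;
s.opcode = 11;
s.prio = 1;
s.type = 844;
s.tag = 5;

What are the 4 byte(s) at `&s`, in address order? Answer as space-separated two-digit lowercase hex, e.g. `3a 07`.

[28+:4] cnt=-2 & 0xf = 0xe; word=0xe0000000
[25+:3] mode=2 & 0x7 = 0x2; word=0xe4000000
[21+:4] opcode=11 & 0xf = 0xb; word=0xe5600000
[20+:1] prio=1 & 0x1 = 0x1; word=0xe5700000
[5+:15] type=844 & 0x7fff = 0x34c; word=0xe5706980
[0+:5] tag=5 & 0x1f = 0x5; word=0xe5706985
word = 0xe5706985 → big-endian bytes:
  [0]=0xe5  [1]=0x70  [2]=0x69  [3]=0x85

e5 70 69 85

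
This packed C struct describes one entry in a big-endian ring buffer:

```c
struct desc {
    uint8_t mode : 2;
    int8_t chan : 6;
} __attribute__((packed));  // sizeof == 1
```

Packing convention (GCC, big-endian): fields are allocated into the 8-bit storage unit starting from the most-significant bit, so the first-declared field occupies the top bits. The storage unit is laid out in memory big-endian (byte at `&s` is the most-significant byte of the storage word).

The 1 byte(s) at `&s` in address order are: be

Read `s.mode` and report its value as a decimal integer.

2

[0]=0xbe (big-endian) → word 0xbe
mode [6+:2] = (word>>6) & 0x3 = 2  ←
chan [0+:6] = (word>>0) & 0x3f = 62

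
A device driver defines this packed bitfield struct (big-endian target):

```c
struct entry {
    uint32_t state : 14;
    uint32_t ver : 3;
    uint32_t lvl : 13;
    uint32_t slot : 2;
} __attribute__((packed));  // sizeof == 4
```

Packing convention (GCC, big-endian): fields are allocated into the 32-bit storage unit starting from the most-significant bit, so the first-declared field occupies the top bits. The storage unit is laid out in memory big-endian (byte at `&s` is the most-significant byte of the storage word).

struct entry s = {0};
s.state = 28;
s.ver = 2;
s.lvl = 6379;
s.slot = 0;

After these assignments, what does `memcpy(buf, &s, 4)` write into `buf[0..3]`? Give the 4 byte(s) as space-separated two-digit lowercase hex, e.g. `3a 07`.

00 71 63 ac

[18+:14] state=28 & 0x3fff = 0x1c; word=0x00700000
[15+:3] ver=2 & 0x7 = 0x2; word=0x00710000
[2+:13] lvl=6379 & 0x1fff = 0x18eb; word=0x007163ac
[0+:2] slot=0 & 0x3 = 0x0; word=0x007163ac
word = 0x007163ac → big-endian bytes:
  [0]=0x00  [1]=0x71  [2]=0x63  [3]=0xac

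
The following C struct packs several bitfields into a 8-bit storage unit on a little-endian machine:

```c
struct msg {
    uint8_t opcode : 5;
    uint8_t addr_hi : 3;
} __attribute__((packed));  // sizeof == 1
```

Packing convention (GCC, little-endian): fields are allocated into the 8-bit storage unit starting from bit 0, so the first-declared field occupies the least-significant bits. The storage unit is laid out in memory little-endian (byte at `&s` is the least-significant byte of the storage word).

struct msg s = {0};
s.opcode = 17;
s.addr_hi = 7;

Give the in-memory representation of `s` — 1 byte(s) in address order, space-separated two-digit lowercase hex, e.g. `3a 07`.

opcode:5 = 17 → 0x11 << 0 → word 0x11
addr_hi:3 = 7 → 0x7 << 5 → word 0xf1
word = 0xf1 → little-endian bytes:
  [0]=0xf1

f1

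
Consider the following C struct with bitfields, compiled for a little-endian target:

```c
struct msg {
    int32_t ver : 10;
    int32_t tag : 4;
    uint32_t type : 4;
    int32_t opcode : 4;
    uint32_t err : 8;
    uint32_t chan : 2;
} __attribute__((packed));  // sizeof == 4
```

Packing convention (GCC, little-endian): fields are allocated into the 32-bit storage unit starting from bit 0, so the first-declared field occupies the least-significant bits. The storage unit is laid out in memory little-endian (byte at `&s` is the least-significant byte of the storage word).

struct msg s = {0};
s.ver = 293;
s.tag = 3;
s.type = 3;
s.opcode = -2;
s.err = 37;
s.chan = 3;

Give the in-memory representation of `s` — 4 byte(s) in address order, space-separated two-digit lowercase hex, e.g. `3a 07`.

25 cd 78 c9

ver:10 = 293 → 0x125 << 0 → word 0x00000125
tag:4 = 3 → 0x3 << 10 → word 0x00000d25
type:4 = 3 → 0x3 << 14 → word 0x0000cd25
opcode:4 = -2 → 0xe << 18 → word 0x0038cd25
err:8 = 37 → 0x25 << 22 → word 0x0978cd25
chan:2 = 3 → 0x3 << 30 → word 0xc978cd25
word = 0xc978cd25 → little-endian bytes:
  [0]=0x25  [1]=0xcd  [2]=0x78  [3]=0xc9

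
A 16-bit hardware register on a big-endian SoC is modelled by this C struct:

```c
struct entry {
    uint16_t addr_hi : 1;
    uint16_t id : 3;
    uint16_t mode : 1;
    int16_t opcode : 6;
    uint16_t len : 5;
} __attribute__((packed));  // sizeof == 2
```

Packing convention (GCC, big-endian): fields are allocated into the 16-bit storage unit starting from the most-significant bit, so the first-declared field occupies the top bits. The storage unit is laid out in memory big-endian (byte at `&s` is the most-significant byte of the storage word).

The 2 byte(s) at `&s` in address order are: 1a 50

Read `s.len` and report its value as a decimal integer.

[0]=0x1a [1]=0x50 (big-endian) → word 0x1a50
addr_hi [15+:1] = (word>>15) & 0x1 = 0
id [12+:3] = (word>>12) & 0x7 = 1
mode [11+:1] = (word>>11) & 0x1 = 1
opcode [5+:6] = (word>>5) & 0x3f = 18
len [0+:5] = (word>>0) & 0x1f = 16  ←

16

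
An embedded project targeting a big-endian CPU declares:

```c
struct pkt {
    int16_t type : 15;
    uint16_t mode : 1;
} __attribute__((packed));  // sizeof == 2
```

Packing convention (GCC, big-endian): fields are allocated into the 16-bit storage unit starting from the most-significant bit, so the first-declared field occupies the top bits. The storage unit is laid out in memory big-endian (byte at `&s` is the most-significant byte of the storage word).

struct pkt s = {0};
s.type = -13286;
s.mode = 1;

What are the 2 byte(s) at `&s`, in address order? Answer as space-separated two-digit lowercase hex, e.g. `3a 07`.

98 35

type:15 = -13286 → 0x4c1a << 1 → word 0x9834
mode:1 = 1 → 0x1 << 0 → word 0x9835
word = 0x9835 → big-endian bytes:
  [0]=0x98  [1]=0x35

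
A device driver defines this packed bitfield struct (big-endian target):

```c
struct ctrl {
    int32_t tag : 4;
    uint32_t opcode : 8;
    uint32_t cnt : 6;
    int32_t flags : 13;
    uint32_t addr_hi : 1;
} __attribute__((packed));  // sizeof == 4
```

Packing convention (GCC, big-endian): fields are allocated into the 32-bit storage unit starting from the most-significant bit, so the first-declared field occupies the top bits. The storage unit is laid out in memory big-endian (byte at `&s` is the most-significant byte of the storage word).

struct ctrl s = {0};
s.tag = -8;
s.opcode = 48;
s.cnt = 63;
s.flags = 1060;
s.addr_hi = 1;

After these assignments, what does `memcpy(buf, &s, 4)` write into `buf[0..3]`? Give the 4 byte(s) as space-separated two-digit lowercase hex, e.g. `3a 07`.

83 0f c8 49

tag (4b) val=-8 bits=0x8 at bit 28: 0x80000000
opcode (8b) val=48 bits=0x30 at bit 20: 0x83000000
cnt (6b) val=63 bits=0x3f at bit 14: 0x830fc000
flags (13b) val=1060 bits=0x424 at bit 1: 0x830fc848
addr_hi (1b) val=1 bits=0x1 at bit 0: 0x830fc849
word = 0x830fc849 → big-endian bytes:
  [0]=0x83  [1]=0x0f  [2]=0xc8  [3]=0x49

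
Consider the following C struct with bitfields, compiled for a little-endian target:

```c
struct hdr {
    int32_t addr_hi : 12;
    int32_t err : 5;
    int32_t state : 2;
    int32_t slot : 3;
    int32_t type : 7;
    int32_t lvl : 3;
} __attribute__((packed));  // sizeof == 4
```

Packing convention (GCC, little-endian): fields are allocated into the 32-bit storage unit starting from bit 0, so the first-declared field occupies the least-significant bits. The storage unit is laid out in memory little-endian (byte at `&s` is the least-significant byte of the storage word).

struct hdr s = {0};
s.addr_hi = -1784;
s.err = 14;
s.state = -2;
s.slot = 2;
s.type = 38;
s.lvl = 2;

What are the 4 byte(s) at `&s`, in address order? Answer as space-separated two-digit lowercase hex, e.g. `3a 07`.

08 e9 94 49

addr_hi:12 = -1784 → 0x908 << 0 → word 0x00000908
err:5 = 14 → 0xe << 12 → word 0x0000e908
state:2 = -2 → 0x2 << 17 → word 0x0004e908
slot:3 = 2 → 0x2 << 19 → word 0x0014e908
type:7 = 38 → 0x26 << 22 → word 0x0994e908
lvl:3 = 2 → 0x2 << 29 → word 0x4994e908
word = 0x4994e908 → little-endian bytes:
  [0]=0x08  [1]=0xe9  [2]=0x94  [3]=0x49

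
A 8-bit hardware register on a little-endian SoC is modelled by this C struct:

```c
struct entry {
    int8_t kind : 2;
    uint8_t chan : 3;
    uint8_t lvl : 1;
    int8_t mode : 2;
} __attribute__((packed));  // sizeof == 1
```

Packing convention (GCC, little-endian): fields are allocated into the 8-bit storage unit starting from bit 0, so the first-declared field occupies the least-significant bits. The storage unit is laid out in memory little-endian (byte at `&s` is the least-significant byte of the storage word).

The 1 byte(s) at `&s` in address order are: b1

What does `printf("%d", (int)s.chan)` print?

4

[0]=0xb1 (little-endian) → word 0xb1
kind [0+:2] = (word>>0) & 0x3 = 1
chan [2+:3] = (word>>2) & 0x7 = 4  ←
lvl [5+:1] = (word>>5) & 0x1 = 1
mode [6+:2] = (word>>6) & 0x3 = 2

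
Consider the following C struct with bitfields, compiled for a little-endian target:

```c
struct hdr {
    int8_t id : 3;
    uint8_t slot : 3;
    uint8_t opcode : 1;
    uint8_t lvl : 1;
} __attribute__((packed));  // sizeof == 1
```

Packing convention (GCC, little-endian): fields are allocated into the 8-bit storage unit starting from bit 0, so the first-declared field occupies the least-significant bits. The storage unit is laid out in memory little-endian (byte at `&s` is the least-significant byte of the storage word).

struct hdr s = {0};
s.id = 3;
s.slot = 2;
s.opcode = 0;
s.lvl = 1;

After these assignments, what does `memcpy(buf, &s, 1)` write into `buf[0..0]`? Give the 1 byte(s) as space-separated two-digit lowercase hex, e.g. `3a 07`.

93

id (3b) val=3 bits=0x3 at bit 0: 0x03
slot (3b) val=2 bits=0x2 at bit 3: 0x13
opcode (1b) val=0 bits=0x0 at bit 6: 0x13
lvl (1b) val=1 bits=0x1 at bit 7: 0x93
word = 0x93 → little-endian bytes:
  [0]=0x93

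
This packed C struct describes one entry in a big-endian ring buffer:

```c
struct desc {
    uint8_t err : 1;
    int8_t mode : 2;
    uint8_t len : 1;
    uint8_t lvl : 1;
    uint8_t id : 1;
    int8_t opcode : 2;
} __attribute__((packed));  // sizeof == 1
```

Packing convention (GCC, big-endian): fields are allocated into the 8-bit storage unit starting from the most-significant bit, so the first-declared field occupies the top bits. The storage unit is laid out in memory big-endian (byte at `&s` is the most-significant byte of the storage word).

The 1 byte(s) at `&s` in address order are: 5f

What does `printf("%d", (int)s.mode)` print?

[0]=0x5f (big-endian) → word 0x5f
err:1 @ bit 7 → (0x5f>>7)&0x1 = 0x0
mode:2 @ bit 5 → (0x5f>>5)&0x3 = 0x2  ←
len:1 @ bit 4 → (0x5f>>4)&0x1 = 0x1
lvl:1 @ bit 3 → (0x5f>>3)&0x1 = 0x1
id:1 @ bit 2 → (0x5f>>2)&0x1 = 0x1
opcode:2 @ bit 0 → (0x5f>>0)&0x3 = 0x3
mode signed 2b, MSB=1: 2 - 4 = -2

-2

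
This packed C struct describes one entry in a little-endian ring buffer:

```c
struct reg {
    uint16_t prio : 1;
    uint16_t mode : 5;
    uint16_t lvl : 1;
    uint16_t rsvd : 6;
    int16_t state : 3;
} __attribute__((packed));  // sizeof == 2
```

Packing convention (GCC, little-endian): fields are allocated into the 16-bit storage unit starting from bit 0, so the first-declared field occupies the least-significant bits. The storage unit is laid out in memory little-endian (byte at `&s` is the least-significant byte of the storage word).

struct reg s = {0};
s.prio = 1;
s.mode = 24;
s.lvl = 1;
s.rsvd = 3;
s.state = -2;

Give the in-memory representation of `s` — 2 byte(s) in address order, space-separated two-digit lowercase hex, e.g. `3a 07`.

f1 c1

prio (1b) val=1 bits=0x1 at bit 0: 0x0001
mode (5b) val=24 bits=0x18 at bit 1: 0x0031
lvl (1b) val=1 bits=0x1 at bit 6: 0x0071
rsvd (6b) val=3 bits=0x3 at bit 7: 0x01f1
state (3b) val=-2 bits=0x6 at bit 13: 0xc1f1
word = 0xc1f1 → little-endian bytes:
  [0]=0xf1  [1]=0xc1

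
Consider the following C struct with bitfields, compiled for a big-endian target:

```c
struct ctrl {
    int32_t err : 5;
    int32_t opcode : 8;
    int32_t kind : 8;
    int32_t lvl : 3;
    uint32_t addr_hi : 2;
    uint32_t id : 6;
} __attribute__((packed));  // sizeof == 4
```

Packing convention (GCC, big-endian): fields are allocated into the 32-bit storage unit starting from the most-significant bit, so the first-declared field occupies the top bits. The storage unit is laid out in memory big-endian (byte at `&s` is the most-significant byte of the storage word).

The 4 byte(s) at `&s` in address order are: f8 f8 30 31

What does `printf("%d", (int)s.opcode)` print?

[0]=0xf8 [1]=0xf8 [2]=0x30 [3]=0x31 (big-endian) → word 0xf8f83031
err:5 @ bit 27 → (0xf8f83031>>27)&0x1f = 0x1f
opcode:8 @ bit 19 → (0xf8f83031>>19)&0xff = 0x1f  ←
kind:8 @ bit 11 → (0xf8f83031>>11)&0xff = 0x6
lvl:3 @ bit 8 → (0xf8f83031>>8)&0x7 = 0x0
addr_hi:2 @ bit 6 → (0xf8f83031>>6)&0x3 = 0x0
id:6 @ bit 0 → (0xf8f83031>>0)&0x3f = 0x31
opcode signed 8b, MSB=0: value = 31

31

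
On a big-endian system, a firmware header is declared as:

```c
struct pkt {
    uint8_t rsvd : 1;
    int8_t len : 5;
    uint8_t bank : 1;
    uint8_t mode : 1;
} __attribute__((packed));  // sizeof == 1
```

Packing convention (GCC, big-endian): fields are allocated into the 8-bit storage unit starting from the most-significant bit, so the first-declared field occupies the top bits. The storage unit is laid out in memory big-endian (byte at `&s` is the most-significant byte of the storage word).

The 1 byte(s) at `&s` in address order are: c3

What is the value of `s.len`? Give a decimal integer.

[0]=0xc3 (big-endian) → word 0xc3
rsvd [7+:1] = (word>>7) & 0x1 = 1
len [2+:5] = (word>>2) & 0x1f = 16  ←
bank [1+:1] = (word>>1) & 0x1 = 1
mode [0+:1] = (word>>0) & 0x1 = 1
len signed 5b, MSB=1: 16 - 32 = -16

-16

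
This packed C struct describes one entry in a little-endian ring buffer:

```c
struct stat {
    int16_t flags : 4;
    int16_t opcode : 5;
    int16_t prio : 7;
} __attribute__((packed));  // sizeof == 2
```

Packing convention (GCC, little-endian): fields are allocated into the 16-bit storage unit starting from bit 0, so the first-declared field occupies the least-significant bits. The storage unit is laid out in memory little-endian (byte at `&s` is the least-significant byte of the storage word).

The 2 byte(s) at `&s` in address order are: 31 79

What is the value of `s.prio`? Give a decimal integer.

[0]=0x31 [1]=0x79 (little-endian) → word 0x7931
flags:4 @ bit 0 → (0x7931>>0)&0xf = 0x1
opcode:5 @ bit 4 → (0x7931>>4)&0x1f = 0x13
prio:7 @ bit 9 → (0x7931>>9)&0x7f = 0x3c  ←
prio signed 7b, MSB=0: value = 60

60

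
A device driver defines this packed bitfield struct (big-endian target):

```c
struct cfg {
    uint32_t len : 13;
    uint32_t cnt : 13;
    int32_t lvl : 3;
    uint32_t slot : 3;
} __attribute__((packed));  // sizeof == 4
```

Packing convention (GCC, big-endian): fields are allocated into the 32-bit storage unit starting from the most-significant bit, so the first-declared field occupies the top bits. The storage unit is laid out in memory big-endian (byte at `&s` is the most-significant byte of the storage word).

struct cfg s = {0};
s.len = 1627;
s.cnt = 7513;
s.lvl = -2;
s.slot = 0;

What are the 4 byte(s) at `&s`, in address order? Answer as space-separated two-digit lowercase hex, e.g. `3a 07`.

len (13b) val=1627 bits=0x65b at bit 19: 0x32d80000
cnt (13b) val=7513 bits=0x1d59 at bit 6: 0x32df5640
lvl (3b) val=-2 bits=0x6 at bit 3: 0x32df5670
slot (3b) val=0 bits=0x0 at bit 0: 0x32df5670
word = 0x32df5670 → big-endian bytes:
  [0]=0x32  [1]=0xdf  [2]=0x56  [3]=0x70

32 df 56 70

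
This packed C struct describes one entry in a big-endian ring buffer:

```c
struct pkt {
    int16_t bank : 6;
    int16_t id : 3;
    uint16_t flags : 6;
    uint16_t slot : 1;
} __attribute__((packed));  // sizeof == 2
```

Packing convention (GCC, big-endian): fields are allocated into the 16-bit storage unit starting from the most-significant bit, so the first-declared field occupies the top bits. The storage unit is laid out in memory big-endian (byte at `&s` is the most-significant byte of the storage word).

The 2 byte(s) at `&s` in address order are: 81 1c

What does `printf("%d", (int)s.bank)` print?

-32

[0]=0x81 [1]=0x1c (big-endian) → word 0x811c
bank [10+:6] = (word>>10) & 0x3f = 32  ←
id [7+:3] = (word>>7) & 0x7 = 2
flags [1+:6] = (word>>1) & 0x3f = 14
slot [0+:1] = (word>>0) & 0x1 = 0
bank signed 6b, MSB=1: 32 - 64 = -32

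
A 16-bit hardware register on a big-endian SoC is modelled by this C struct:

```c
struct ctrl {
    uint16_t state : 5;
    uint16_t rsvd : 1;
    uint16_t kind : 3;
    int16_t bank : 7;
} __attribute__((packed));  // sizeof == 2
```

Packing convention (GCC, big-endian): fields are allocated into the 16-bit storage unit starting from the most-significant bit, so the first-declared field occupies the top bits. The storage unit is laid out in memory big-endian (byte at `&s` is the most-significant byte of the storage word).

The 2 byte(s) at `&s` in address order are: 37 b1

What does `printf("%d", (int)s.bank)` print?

[0]=0x37 [1]=0xb1 (big-endian) → word 0x37b1
state [11+:5] = (word>>11) & 0x1f = 6
rsvd [10+:1] = (word>>10) & 0x1 = 1
kind [7+:3] = (word>>7) & 0x7 = 7
bank [0+:7] = (word>>0) & 0x7f = 49  ←
bank signed 7b, MSB=0: value = 49

49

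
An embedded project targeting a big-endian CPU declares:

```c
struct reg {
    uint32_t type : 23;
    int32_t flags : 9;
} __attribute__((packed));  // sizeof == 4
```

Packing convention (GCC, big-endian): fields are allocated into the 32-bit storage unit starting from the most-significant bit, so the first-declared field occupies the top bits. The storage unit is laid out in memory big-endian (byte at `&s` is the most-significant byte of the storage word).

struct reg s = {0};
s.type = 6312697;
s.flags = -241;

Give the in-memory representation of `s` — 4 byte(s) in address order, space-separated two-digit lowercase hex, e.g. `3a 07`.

c0 a5 f3 0f

type (23b) val=6312697 bits=0x6052f9 at bit 9: 0xc0a5f200
flags (9b) val=-241 bits=0x10f at bit 0: 0xc0a5f30f
word = 0xc0a5f30f → big-endian bytes:
  [0]=0xc0  [1]=0xa5  [2]=0xf3  [3]=0x0f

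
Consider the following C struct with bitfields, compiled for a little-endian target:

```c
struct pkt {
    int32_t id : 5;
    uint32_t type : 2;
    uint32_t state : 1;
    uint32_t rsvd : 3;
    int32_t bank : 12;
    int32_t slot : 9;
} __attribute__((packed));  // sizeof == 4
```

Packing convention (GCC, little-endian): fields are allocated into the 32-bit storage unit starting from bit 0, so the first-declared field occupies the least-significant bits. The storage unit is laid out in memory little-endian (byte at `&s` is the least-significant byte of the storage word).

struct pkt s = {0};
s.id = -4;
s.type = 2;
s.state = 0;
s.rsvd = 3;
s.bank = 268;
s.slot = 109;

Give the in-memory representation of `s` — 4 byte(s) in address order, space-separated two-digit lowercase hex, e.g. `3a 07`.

id (5b) val=-4 bits=0x1c at bit 0: 0x0000001c
type (2b) val=2 bits=0x2 at bit 5: 0x0000005c
state (1b) val=0 bits=0x0 at bit 7: 0x0000005c
rsvd (3b) val=3 bits=0x3 at bit 8: 0x0000035c
bank (12b) val=268 bits=0x10c at bit 11: 0x0008635c
slot (9b) val=109 bits=0x6d at bit 23: 0x3688635c
word = 0x3688635c → little-endian bytes:
  [0]=0x5c  [1]=0x63  [2]=0x88  [3]=0x36

5c 63 88 36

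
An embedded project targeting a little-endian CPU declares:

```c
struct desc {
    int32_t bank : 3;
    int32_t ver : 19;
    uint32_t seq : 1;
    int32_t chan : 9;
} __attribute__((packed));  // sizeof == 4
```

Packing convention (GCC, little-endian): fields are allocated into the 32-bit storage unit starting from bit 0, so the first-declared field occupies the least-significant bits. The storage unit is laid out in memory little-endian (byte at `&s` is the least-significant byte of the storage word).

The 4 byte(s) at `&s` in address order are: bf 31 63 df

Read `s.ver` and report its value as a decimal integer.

[0]=0xbf [1]=0x31 [2]=0x63 [3]=0xdf (little-endian) → word 0xdf6331bf
bank [0+:3] = (word>>0) & 0x7 = 7
ver [3+:19] = (word>>3) & 0x7ffff = 288311  ←
seq [22+:1] = (word>>22) & 0x1 = 1
chan [23+:9] = (word>>23) & 0x1ff = 446
ver signed 19b, MSB=1: 288311 - 524288 = -235977

-235977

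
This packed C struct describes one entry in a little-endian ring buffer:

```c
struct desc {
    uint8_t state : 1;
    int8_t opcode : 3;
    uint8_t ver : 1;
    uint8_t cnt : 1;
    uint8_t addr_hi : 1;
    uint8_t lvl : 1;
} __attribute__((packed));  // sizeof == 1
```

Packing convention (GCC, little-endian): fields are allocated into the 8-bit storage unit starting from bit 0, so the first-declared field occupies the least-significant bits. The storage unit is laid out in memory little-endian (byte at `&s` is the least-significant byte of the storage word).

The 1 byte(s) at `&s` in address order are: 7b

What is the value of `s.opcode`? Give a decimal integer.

[0]=0x7b (little-endian) → word 0x7b
state [0+:1] = (word>>0) & 0x1 = 1
opcode [1+:3] = (word>>1) & 0x7 = 5  ←
ver [4+:1] = (word>>4) & 0x1 = 1
cnt [5+:1] = (word>>5) & 0x1 = 1
addr_hi [6+:1] = (word>>6) & 0x1 = 1
lvl [7+:1] = (word>>7) & 0x1 = 0
opcode signed 3b, MSB=1: 5 - 8 = -3

-3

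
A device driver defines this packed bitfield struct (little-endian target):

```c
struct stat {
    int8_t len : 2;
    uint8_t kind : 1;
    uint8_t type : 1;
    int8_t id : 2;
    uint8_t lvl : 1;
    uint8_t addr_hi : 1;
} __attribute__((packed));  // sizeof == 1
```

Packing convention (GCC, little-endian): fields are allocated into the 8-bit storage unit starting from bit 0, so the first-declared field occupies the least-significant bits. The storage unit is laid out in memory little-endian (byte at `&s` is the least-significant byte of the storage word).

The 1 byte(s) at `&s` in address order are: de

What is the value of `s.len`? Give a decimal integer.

-2

[0]=0xde (little-endian) → word 0xde
len:2 @ bit 0 → (0xde>>0)&0x3 = 0x2  ←
kind:1 @ bit 2 → (0xde>>2)&0x1 = 0x1
type:1 @ bit 3 → (0xde>>3)&0x1 = 0x1
id:2 @ bit 4 → (0xde>>4)&0x3 = 0x1
lvl:1 @ bit 6 → (0xde>>6)&0x1 = 0x1
addr_hi:1 @ bit 7 → (0xde>>7)&0x1 = 0x1
len signed 2b, MSB=1: 2 - 4 = -2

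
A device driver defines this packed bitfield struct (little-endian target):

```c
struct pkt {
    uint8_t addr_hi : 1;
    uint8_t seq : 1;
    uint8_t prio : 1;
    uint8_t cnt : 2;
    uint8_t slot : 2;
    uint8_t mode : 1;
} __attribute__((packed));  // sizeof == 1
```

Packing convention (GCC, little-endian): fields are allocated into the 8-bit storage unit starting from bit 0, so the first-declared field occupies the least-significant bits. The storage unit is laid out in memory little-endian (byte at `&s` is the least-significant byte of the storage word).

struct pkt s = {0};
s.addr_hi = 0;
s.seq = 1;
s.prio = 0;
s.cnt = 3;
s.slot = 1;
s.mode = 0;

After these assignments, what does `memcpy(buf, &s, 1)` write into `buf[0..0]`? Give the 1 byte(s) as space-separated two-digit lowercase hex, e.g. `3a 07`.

3a

[0+:1] addr_hi=0 & 0x1 = 0x0; word=0x00
[1+:1] seq=1 & 0x1 = 0x1; word=0x02
[2+:1] prio=0 & 0x1 = 0x0; word=0x02
[3+:2] cnt=3 & 0x3 = 0x3; word=0x1a
[5+:2] slot=1 & 0x3 = 0x1; word=0x3a
[7+:1] mode=0 & 0x1 = 0x0; word=0x3a
word = 0x3a → little-endian bytes:
  [0]=0x3a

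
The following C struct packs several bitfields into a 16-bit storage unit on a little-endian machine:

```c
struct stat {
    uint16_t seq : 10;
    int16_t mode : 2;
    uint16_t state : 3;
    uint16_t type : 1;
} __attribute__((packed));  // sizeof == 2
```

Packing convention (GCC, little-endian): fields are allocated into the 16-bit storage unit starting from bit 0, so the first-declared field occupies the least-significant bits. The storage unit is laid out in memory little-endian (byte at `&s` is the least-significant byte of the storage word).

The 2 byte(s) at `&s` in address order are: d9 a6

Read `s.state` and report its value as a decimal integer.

[0]=0xd9 [1]=0xa6 (little-endian) → word 0xa6d9
seq:10 @ bit 0 → (0xa6d9>>0)&0x3ff = 0x2d9
mode:2 @ bit 10 → (0xa6d9>>10)&0x3 = 0x1
state:3 @ bit 12 → (0xa6d9>>12)&0x7 = 0x2  ←
type:1 @ bit 15 → (0xa6d9>>15)&0x1 = 0x1

2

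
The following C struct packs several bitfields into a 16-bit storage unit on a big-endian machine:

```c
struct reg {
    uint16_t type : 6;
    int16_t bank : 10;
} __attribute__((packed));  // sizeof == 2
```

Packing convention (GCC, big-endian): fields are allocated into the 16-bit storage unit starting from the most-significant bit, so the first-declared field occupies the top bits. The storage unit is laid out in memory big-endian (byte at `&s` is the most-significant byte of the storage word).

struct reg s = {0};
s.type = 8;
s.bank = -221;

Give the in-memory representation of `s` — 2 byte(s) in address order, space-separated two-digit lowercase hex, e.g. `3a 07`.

23 23

type:6 = 8 → 0x8 << 10 → word 0x2000
bank:10 = -221 → 0x323 << 0 → word 0x2323
word = 0x2323 → big-endian bytes:
  [0]=0x23  [1]=0x23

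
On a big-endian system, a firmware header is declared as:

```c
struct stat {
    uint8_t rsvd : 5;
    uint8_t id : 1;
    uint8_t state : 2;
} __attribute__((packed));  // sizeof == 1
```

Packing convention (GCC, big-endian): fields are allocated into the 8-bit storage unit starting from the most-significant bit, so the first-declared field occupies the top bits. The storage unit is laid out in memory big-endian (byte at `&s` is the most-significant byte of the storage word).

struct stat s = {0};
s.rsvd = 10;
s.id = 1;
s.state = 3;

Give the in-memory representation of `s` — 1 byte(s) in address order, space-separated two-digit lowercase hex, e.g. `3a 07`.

rsvd (5b) val=10 bits=0xa at bit 3: 0x50
id (1b) val=1 bits=0x1 at bit 2: 0x54
state (2b) val=3 bits=0x3 at bit 0: 0x57
word = 0x57 → big-endian bytes:
  [0]=0x57

57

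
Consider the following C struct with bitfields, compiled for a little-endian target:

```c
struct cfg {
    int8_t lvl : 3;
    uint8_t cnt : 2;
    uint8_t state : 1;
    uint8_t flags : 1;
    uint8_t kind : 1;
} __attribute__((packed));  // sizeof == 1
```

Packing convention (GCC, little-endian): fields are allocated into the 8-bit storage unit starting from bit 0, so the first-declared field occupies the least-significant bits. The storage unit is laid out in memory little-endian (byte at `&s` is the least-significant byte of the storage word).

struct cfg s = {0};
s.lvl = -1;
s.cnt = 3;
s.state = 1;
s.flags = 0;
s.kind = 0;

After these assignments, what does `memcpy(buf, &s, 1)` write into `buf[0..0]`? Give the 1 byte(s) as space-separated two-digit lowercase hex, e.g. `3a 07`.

lvl:3 = -1 → 0x7 << 0 → word 0x07
cnt:2 = 3 → 0x3 << 3 → word 0x1f
state:1 = 1 → 0x1 << 5 → word 0x3f
flags:1 = 0 → 0x0 << 6 → word 0x3f
kind:1 = 0 → 0x0 << 7 → word 0x3f
word = 0x3f → little-endian bytes:
  [0]=0x3f

3f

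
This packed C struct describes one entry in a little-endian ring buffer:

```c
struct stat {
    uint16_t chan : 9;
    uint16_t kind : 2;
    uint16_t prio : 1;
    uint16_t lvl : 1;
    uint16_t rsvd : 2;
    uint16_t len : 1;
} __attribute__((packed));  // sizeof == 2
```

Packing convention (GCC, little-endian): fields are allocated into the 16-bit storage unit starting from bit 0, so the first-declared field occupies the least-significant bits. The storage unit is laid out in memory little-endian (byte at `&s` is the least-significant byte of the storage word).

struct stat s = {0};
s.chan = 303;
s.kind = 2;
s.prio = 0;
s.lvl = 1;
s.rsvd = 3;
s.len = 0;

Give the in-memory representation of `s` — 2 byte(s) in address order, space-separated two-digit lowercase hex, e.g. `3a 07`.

2f 75

[0+:9] chan=303 & 0x1ff = 0x12f; word=0x012f
[9+:2] kind=2 & 0x3 = 0x2; word=0x052f
[11+:1] prio=0 & 0x1 = 0x0; word=0x052f
[12+:1] lvl=1 & 0x1 = 0x1; word=0x152f
[13+:2] rsvd=3 & 0x3 = 0x3; word=0x752f
[15+:1] len=0 & 0x1 = 0x0; word=0x752f
word = 0x752f → little-endian bytes:
  [0]=0x2f  [1]=0x75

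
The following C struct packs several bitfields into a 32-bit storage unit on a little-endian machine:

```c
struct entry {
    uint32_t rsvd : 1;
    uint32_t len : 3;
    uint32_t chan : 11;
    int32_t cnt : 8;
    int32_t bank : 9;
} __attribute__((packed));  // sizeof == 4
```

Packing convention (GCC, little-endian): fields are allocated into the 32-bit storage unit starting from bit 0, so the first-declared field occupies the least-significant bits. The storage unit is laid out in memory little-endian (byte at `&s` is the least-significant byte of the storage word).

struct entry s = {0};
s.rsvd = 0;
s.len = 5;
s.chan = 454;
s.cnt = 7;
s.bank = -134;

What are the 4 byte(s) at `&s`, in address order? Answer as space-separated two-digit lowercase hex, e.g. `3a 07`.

rsvd (1b) val=0 bits=0x0 at bit 0: 0x00000000
len (3b) val=5 bits=0x5 at bit 1: 0x0000000a
chan (11b) val=454 bits=0x1c6 at bit 4: 0x00001c6a
cnt (8b) val=7 bits=0x7 at bit 15: 0x00039c6a
bank (9b) val=-134 bits=0x17a at bit 23: 0xbd039c6a
word = 0xbd039c6a → little-endian bytes:
  [0]=0x6a  [1]=0x9c  [2]=0x03  [3]=0xbd

6a 9c 03 bd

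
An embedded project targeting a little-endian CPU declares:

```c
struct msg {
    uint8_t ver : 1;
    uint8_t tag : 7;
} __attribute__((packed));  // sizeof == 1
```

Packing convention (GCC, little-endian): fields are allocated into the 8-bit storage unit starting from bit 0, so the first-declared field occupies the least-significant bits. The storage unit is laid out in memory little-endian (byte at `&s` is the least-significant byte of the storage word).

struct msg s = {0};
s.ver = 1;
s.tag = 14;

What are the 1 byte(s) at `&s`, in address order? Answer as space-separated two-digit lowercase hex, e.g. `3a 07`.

1d

[0+:1] ver=1 & 0x1 = 0x1; word=0x01
[1+:7] tag=14 & 0x7f = 0xe; word=0x1d
word = 0x1d → little-endian bytes:
  [0]=0x1d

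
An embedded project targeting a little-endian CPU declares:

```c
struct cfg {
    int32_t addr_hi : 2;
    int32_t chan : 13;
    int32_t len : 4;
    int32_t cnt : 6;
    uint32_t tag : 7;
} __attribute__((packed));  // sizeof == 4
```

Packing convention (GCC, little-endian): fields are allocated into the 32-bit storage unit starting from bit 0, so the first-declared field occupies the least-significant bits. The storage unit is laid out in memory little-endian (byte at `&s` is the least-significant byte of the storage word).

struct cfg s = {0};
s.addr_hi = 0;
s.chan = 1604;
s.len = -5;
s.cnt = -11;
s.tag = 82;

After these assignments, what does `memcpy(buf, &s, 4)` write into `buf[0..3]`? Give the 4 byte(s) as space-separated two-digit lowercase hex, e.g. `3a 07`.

addr_hi:2 = 0 → 0x0 << 0 → word 0x00000000
chan:13 = 1604 → 0x644 << 2 → word 0x00001910
len:4 = -5 → 0xb << 15 → word 0x00059910
cnt:6 = -11 → 0x35 << 19 → word 0x01ad9910
tag:7 = 82 → 0x52 << 25 → word 0xa5ad9910
word = 0xa5ad9910 → little-endian bytes:
  [0]=0x10  [1]=0x99  [2]=0xad  [3]=0xa5

10 99 ad a5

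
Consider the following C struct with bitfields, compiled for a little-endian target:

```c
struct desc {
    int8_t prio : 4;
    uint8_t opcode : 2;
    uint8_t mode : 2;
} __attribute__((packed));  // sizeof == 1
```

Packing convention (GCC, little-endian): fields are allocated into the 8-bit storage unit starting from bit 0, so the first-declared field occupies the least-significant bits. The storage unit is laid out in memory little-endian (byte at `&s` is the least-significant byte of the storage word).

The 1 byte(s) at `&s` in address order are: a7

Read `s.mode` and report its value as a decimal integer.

[0]=0xa7 (little-endian) → word 0xa7
prio:4 @ bit 0 → (0xa7>>0)&0xf = 0x7
opcode:2 @ bit 4 → (0xa7>>4)&0x3 = 0x2
mode:2 @ bit 6 → (0xa7>>6)&0x3 = 0x2  ←

2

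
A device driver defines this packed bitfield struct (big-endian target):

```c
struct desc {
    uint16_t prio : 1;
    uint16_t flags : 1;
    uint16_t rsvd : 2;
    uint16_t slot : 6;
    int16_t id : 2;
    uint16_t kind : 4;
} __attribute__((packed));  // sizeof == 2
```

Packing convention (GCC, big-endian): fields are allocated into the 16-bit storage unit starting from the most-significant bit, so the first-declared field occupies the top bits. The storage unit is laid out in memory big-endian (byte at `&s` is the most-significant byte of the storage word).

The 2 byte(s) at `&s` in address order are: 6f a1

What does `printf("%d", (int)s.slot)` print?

62

[0]=0x6f [1]=0xa1 (big-endian) → word 0x6fa1
prio [15+:1] = (word>>15) & 0x1 = 0
flags [14+:1] = (word>>14) & 0x1 = 1
rsvd [12+:2] = (word>>12) & 0x3 = 2
slot [6+:6] = (word>>6) & 0x3f = 62  ←
id [4+:2] = (word>>4) & 0x3 = 2
kind [0+:4] = (word>>0) & 0xf = 1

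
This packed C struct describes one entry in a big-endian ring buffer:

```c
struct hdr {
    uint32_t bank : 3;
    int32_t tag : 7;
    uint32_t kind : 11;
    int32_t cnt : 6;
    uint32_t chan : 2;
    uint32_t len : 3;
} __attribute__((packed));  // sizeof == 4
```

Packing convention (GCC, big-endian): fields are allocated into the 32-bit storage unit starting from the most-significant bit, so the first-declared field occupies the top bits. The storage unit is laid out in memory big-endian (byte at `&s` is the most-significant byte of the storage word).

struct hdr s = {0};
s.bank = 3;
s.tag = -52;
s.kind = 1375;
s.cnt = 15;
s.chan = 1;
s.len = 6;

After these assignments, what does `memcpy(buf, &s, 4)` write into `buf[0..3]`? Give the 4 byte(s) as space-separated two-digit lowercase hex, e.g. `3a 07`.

73 2a f9 ee

[29+:3] bank=3 & 0x7 = 0x3; word=0x60000000
[22+:7] tag=-52 & 0x7f = 0x4c; word=0x73000000
[11+:11] kind=1375 & 0x7ff = 0x55f; word=0x732af800
[5+:6] cnt=15 & 0x3f = 0xf; word=0x732af9e0
[3+:2] chan=1 & 0x3 = 0x1; word=0x732af9e8
[0+:3] len=6 & 0x7 = 0x6; word=0x732af9ee
word = 0x732af9ee → big-endian bytes:
  [0]=0x73  [1]=0x2a  [2]=0xf9  [3]=0xee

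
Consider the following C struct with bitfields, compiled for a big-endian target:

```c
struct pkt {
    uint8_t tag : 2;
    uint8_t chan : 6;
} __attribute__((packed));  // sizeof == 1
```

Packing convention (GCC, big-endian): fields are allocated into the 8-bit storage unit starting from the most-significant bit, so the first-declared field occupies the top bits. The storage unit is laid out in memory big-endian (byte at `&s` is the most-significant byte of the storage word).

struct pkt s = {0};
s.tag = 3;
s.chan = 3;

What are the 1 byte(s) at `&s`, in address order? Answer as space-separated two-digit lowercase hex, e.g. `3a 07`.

[6+:2] tag=3 & 0x3 = 0x3; word=0xc0
[0+:6] chan=3 & 0x3f = 0x3; word=0xc3
word = 0xc3 → big-endian bytes:
  [0]=0xc3

c3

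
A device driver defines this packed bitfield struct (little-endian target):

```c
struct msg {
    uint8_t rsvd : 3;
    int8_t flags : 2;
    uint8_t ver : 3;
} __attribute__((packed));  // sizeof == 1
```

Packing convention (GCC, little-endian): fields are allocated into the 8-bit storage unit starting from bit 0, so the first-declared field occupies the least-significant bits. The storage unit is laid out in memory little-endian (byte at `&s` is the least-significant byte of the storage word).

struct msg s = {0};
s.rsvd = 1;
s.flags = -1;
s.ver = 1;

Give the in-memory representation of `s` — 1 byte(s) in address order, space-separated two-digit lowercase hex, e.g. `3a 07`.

39

rsvd:3 = 1 → 0x1 << 0 → word 0x01
flags:2 = -1 → 0x3 << 3 → word 0x19
ver:3 = 1 → 0x1 << 5 → word 0x39
word = 0x39 → little-endian bytes:
  [0]=0x39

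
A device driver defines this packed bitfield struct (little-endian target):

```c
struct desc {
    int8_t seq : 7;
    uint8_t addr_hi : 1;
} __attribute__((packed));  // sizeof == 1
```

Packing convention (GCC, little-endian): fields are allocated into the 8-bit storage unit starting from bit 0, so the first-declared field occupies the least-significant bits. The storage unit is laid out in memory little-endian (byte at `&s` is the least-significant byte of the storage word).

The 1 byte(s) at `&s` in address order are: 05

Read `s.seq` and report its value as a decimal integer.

[0]=0x05 (little-endian) → word 0x05
seq:7 @ bit 0 → (0x05>>0)&0x7f = 0x5  ←
addr_hi:1 @ bit 7 → (0x05>>7)&0x1 = 0x0
seq signed 7b, MSB=0: value = 5

5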